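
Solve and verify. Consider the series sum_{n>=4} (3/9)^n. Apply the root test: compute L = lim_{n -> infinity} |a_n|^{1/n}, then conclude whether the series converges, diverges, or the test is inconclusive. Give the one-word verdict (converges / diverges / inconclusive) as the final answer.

Let a_n denote the general term. Form |a_n|^(1/n) and simplify:
|a_n|^(1/n) = 1/3
Take the limit as n -> infinity: L = 1/3.
Since L = 1/3 < 1, the root test implies convergence.

converges


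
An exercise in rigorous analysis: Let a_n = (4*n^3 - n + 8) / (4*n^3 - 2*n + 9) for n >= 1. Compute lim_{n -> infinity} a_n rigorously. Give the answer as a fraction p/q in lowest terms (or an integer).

Divide numerator and denominator by n^3, the highest power:
numerator / n^3 = 4 - 1/n^2 + 8/n^3
denominator / n^3 = 4 - 2/n^2 + 9/n^3
As n -> infinity, all terms of the form c/n^k (k >= 1) tend to 0.
So numerator / n^3 -> 4 and denominator / n^3 -> 4.
Therefore lim a_n = 1.

1


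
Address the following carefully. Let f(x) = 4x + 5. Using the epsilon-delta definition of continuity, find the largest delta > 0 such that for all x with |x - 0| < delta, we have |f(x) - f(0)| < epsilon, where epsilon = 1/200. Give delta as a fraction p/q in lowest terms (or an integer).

We compute f(0) = 4*(0) + 5 = 5.
|f(x) - f(0)| = |4x + 5 - (5)| = |4(x - 0)| = 4|x - 0|.
We need 4|x - 0| < 1/200, i.e. |x - 0| < 1/200 / 4 = 1/800.
So any delta <= 1/800 works. Conversely, if delta > 1/800, then x = 0 + 1/800 satisfies |x - 0| = 1/800 < delta but |f(x) - f(0)| = 4 * 1/800 = 1/200, which is not < 1/200; so no larger delta works.
Hence the largest such delta is 1/800.

1/800


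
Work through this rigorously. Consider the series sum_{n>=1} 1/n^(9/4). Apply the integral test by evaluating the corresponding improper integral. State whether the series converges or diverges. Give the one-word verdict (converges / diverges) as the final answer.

Let f(x) = x^(-9/4). Then f is positive, continuous, and decreasing on [1, infinity), so the integral test applies.
Compute the improper integral int_{1}^infinity f(x) dx:
  antiderivative F(x) = -4/(5*x^(5/4)).
  As x -> infinity, F(x) -> 0 (since p = 9/4 > 1).
  So int = F(infinity) - F(1) = 0 - (-4/5) = 4/5.
  Finite, so by the integral test, the series converges.

converges


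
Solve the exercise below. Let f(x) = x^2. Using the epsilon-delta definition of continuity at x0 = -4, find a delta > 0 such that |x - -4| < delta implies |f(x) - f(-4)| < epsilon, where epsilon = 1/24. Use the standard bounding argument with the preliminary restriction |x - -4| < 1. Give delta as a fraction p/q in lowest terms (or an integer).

Factor: |x^2 - (-4)^2| = |x - -4| * |x + -4|.
Impose |x - -4| < 1 first. Then |x + -4| = |(x - -4) + 2*(-4)| <= |x - -4| + 2*|-4| < 1 + 8 = 9.
So |x^2 - (-4)^2| < delta * 9.
We need delta * 9 <= 1/24, i.e. delta <= 1/24/9 = 1/216.
Since 1/216 < 1, this is tighter than 1; take delta = 1/216.
So delta = 1/216 works.

1/216


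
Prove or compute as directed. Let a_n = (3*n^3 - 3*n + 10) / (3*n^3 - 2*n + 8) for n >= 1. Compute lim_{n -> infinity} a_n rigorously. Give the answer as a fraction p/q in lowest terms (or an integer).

Divide numerator and denominator by n^3, the highest power:
numerator / n^3 = 3 - 3/n^2 + 10/n^3
denominator / n^3 = 3 - 2/n^2 + 8/n^3
As n -> infinity, all terms of the form c/n^k (k >= 1) tend to 0.
So numerator / n^3 -> 3 and denominator / n^3 -> 3.
Therefore lim a_n = 1.

1


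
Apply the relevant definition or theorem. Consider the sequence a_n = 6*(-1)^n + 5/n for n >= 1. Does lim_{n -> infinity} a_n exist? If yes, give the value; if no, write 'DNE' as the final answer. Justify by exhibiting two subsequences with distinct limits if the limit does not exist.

Examine the behaviour of a_n along subsequences.
a_{2k} = 6 + 5/(2k) -> 6. a_{2k+1} = -6 + 5/(2k+1) -> -6.
Since these two subsequential limits are 6 and -6, distinct, the full sequence cannot converge (a convergent sequence has all subsequences tending to the same limit). So lim a_n does not exist.

DNE


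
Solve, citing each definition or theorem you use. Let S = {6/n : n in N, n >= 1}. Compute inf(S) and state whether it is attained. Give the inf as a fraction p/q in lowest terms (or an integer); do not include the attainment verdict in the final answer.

Analysis:
- Values: 6, 3, 2, 3/2, ... strictly decreasing.
- The maximum is 6 (n=1); sup = 6 (attained).
- The set is bounded below by 0; 6/n -> 0 so 0 is the greatest lower bound.
- 0 is not in the set, so inf = 0 is not attained.
Conclusion: inf(S) = 0, not attained in S.

0


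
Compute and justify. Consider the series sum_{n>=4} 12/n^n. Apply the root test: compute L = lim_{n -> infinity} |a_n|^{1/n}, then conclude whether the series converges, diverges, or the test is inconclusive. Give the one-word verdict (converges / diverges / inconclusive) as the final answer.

Let a_n denote the general term. Form |a_n|^(1/n) and simplify:
|a_n|^(1/n) = 12^(1/n)/n
Take the limit as n -> infinity: L = 0.
Since L = 0 < 1, the root test implies convergence.

converges


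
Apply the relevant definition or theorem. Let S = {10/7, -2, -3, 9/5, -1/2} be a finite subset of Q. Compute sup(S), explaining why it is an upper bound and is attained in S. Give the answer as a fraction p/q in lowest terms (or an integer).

S is finite, so sup(S) = max(S).
Sorted decreasing:
9/5, 10/7, -1/2, -2, -3
The extremum is 9/5.
For every x in S, x <= 9/5. And 9/5 is in S, so it is attained.
Therefore sup(S) = 9/5.

9/5


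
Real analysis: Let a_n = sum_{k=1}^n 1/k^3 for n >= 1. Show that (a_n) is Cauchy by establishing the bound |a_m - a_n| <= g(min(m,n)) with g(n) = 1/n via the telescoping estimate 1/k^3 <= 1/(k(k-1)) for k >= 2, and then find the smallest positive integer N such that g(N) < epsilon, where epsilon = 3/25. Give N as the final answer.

For m > n >= 1: |a_m - a_n| = sum_{k=n+1}^m 1/k^3.
Use 1/k^3 <= 1/(k(k-1)) = 1/(k-1) - 1/k for k >= 2 (which holds since k^3 >= k^2 >= k(k-1) for k >= 2):
sum_{k=n+1}^m 1/k^3 <= sum_{k=n+1}^m (1/(k-1) - 1/k) = 1/n - 1/m <= 1/n.
By symmetry the same bound holds with n,m swapped, so |a_m - a_n| <= 1/min(m,n) = g(min(m,n)). Since g(n) -> 0, (a_n) is Cauchy.
Now solve g(N) < 3/25: 1/N < 3/25 <=> N > 1/(3/25) = 25/3.
The smallest integer strictly greater than 25/3 is N = 9.
Check: g(9) = 1/9 < 3/25; g(8) = 1/8 >= 3/25. So N = 9.

9


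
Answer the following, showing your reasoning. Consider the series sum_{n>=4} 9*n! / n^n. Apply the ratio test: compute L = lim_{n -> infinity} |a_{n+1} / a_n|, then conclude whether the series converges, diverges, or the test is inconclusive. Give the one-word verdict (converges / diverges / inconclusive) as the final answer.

Let a_n denote the general term. Form the ratio a_{n+1}/a_n and simplify:
a_{n+1}/a_n = (n/(n + 1))^n
Take the limit as n -> infinity: L = exp(-1).
Since L = exp(-1) < 1, the ratio test implies the series converges.

converges


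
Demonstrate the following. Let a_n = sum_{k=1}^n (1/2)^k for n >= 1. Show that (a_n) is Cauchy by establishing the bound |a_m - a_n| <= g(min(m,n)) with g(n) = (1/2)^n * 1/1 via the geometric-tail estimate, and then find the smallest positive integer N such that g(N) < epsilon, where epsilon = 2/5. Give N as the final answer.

For m > n >= 1: |a_m - a_n| = sum_{k=n+1}^m (1/2)^k < sum_{k=n+1}^infinity (1/2)^k = (1/2)^(n+1) / (1 - 1/2) = (1/2)^n * (1/2) * (2/1) = (1/2)^n * 1/1.
So g(n) = (1/2)^n / 1. Since g(n) -> 0, (a_n) is Cauchy.
Now solve g(N) < 2/5: (1/2)^N / 1 < 2/5 <=> 2^N > 1 / (1 * 2/5) = 5/2.
Check powers of 2: 2^1 = 2 <= 5/2, 2^2 = 4 > 5/2.
So the smallest such N is 2. Check: g(2) = 1/(1 * 4) = 1/4 < 2/5.

2


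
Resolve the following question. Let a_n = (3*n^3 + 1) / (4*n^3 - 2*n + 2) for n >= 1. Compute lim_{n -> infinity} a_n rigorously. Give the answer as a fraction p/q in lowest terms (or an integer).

Divide numerator and denominator by n^3, the highest power:
numerator / n^3 = 3 + n^(-3)
denominator / n^3 = 4 - 2/n^2 + 2/n^3
As n -> infinity, all terms of the form c/n^k (k >= 1) tend to 0.
So numerator / n^3 -> 3 and denominator / n^3 -> 4.
Therefore lim a_n = 3/4.

3/4


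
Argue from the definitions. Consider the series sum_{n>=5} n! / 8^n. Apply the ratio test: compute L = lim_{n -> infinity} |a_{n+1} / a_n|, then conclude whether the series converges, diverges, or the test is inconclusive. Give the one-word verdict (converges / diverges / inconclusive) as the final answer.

Let a_n denote the general term. Form the ratio a_{n+1}/a_n and simplify:
a_{n+1}/a_n = n/8 + 1/8
Take the limit as n -> infinity: L = infinity.
Since L = infinity > 1 (or L = infinity), the ratio test implies the series diverges.

diverges


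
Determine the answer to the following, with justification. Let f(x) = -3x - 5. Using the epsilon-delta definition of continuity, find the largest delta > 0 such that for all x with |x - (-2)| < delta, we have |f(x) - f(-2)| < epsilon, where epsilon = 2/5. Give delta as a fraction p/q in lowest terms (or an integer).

We compute f(-2) = -3*(-2) - 5 = 1.
|f(x) - f(-2)| = |-3x - 5 - (1)| = |-3(x - (-2))| = 3|x - (-2)|.
We need 3|x - (-2)| < 2/5, i.e. |x - (-2)| < 2/5 / 3 = 2/15.
So any delta <= 2/15 works. Conversely, if delta > 2/15, then x = -2 + 2/15 satisfies |x - (-2)| = 2/15 < delta but |f(x) - f(-2)| = 3 * 2/15 = 2/5, which is not < 2/5; so no larger delta works.
Hence the largest such delta is 2/15.

2/15


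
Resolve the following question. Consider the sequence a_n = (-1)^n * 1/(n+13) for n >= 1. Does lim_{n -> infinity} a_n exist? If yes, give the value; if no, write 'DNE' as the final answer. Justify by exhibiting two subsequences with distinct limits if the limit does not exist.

Examine the behaviour of a_n along subsequences.
Even-n subsequence a_{2k} = 1/(2k+13) -> 0. Odd-n subsequence a_{2k+1} = -1/(2k+14) -> 0. Both tend to 0, which suggests the limit is 0; verify directly.
|a_n - 0| = 1/(n+13) < 1/n for every n >= 1.
Given epsilon > 0, choose a positive integer N > 1/epsilon. Then for all n >= N, |a_n| < 1/n <= 1/N < epsilon.
So by the definition of the limit, lim a_n exists and equals 0.

0


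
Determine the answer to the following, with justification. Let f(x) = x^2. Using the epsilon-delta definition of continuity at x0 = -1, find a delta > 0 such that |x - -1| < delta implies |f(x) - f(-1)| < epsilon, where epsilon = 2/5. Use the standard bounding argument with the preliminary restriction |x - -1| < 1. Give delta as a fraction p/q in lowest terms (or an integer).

Factor: |x^2 - (-1)^2| = |x - -1| * |x + -1|.
Impose |x - -1| < 1 first. Then |x + -1| = |(x - -1) + 2*(-1)| <= |x - -1| + 2*|-1| < 1 + 2 = 3.
So |x^2 - (-1)^2| < delta * 3.
We need delta * 3 <= 2/5, i.e. delta <= 2/5/3 = 2/15.
Since 2/15 < 1, this is tighter than 1; take delta = 2/15.
So delta = 2/15 works.

2/15


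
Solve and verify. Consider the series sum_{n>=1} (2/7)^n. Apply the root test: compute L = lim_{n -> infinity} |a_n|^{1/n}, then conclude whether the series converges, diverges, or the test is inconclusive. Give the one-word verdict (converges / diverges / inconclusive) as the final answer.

Let a_n denote the general term. Form |a_n|^(1/n) and simplify:
|a_n|^(1/n) = 2/7
Take the limit as n -> infinity: L = 2/7.
Since L = 2/7 < 1, the root test implies convergence.

converges


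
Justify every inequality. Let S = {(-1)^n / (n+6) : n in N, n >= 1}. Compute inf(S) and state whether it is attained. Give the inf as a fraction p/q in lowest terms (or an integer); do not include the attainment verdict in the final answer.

Analysis:
- Values: -1/7, 1/8, -1/9, 1/10, -1/11, ...
- Positive terms (even n): 1/(2+6), 1/(4+6), ... decreasing -> max = 1/8 (n=2).
- Negative terms (odd n): -1/(1+6), -1/(3+6), ... increasing -> min = -1/7 (n=1).
- So sup = 1/8 (attained at n=2); inf = -1/7 (attained at n=1).
Conclusion: inf(S) = -1/7, attained in S.

-1/7


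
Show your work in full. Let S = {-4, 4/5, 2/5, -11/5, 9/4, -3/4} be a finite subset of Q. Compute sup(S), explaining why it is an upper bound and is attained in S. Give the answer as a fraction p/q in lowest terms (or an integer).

S is finite, so sup(S) = max(S).
Sorted decreasing:
9/4, 4/5, 2/5, -3/4, -11/5, -4
The extremum is 9/4.
For every x in S, x <= 9/4. And 9/4 is in S, so it is attained.
Therefore sup(S) = 9/4.

9/4


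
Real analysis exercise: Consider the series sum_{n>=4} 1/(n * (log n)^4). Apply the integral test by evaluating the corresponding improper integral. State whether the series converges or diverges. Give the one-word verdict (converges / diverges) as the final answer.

Let f(x) = 1/(x*log(x)^4). Then f is positive, continuous, and decreasing on [4, infinity), so the integral test applies.
Compute the improper integral int_{4}^infinity f(x) dx:
  antiderivative F(x) = -1/(3*log(x)^3).
  F(x) -> 0 as x -> infinity.  int = 0 - F(4) = 1/(3*log(4)^3) < infinity. By the integral test, the series converges.

converges


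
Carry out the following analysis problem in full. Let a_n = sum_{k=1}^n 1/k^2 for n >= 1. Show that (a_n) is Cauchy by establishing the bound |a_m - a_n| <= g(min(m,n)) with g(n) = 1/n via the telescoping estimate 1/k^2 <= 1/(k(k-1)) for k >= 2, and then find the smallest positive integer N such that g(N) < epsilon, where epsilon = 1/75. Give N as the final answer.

For m > n >= 1: |a_m - a_n| = sum_{k=n+1}^m 1/k^2.
Use 1/k^2 <= 1/(k(k-1)) = 1/(k-1) - 1/k for k >= 2:
sum_{k=n+1}^m 1/k^2 <= sum_{k=n+1}^m (1/(k-1) - 1/k) = 1/n - 1/m <= 1/n.
By symmetry the same bound holds with n,m swapped, so |a_m - a_n| <= 1/min(m,n) = g(min(m,n)). Since g(n) -> 0, (a_n) is Cauchy.
Now solve g(N) < 1/75: 1/N < 1/75 <=> N > 1/(1/75) = 75.
The smallest integer strictly greater than 75 is N = 76.
Check: g(76) = 1/76 < 1/75; g(75) = 1/75 >= 1/75. So N = 76.

76


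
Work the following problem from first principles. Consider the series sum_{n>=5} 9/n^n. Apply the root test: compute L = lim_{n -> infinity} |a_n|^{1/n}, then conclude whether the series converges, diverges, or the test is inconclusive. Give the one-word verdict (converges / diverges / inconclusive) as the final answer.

Let a_n denote the general term. Form |a_n|^(1/n) and simplify:
|a_n|^(1/n) = 3^(2/n)/n
Take the limit as n -> infinity: L = 0.
Since L = 0 < 1, the root test implies convergence.

converges


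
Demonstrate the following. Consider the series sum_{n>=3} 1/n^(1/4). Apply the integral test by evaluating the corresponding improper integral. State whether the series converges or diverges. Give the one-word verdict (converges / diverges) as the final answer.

Let f(x) = x^(-1/4). Then f is positive, continuous, and decreasing on [3, infinity), so the integral test applies.
Compute the improper integral int_{3}^infinity f(x) dx:
  antiderivative F(x) = 4*x^(3/4)/3.
  As x -> infinity, F(x) -> infinity (since p = 1/4 < 1).
  So the integral diverges. By the integral test, the series diverges.

diverges


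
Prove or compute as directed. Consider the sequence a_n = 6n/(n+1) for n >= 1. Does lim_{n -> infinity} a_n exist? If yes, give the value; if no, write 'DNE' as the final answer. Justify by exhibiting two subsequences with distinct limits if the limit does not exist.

Examine the behaviour of a_n along subsequences.
Even-n subsequence a_{2k} = 6(2k)/(2k+1) -> 6. Odd-n subsequence a_{2k+1} = 6(2k+1)/(2k+2) -> 6. Both tend to 6, which suggests the limit is 6; verify directly.
|a_n - 6| = |6n - 6(n+1)| / (n+1) = 6/(n+1) < 6/n for every n >= 1.
Given epsilon > 0, choose a positive integer N > 6/epsilon. Then for all n >= N, |a_n - 6| < 6/n <= 6/N < epsilon.
So by the definition of the limit, lim a_n exists and equals 6.

6


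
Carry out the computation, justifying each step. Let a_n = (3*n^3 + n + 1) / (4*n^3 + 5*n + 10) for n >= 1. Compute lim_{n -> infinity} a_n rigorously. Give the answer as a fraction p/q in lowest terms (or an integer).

Divide numerator and denominator by n^3, the highest power:
numerator / n^3 = 3 + n^(-2) + n^(-3)
denominator / n^3 = 4 + 5/n^2 + 10/n^3
As n -> infinity, all terms of the form c/n^k (k >= 1) tend to 0.
So numerator / n^3 -> 3 and denominator / n^3 -> 4.
Therefore lim a_n = 3/4.

3/4


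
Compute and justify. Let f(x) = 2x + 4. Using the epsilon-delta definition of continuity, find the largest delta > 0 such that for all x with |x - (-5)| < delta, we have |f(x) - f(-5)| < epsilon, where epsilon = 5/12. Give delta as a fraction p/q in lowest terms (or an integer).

We compute f(-5) = 2*(-5) + 4 = -6.
|f(x) - f(-5)| = |2x + 4 - (-6)| = |2(x - (-5))| = 2|x - (-5)|.
We need 2|x - (-5)| < 5/12, i.e. |x - (-5)| < 5/12 / 2 = 5/24.
So any delta <= 5/24 works. Conversely, if delta > 5/24, then x = -5 + 5/24 satisfies |x - (-5)| = 5/24 < delta but |f(x) - f(-5)| = 2 * 5/24 = 5/12, which is not < 5/12; so no larger delta works.
Hence the largest such delta is 5/24.

5/24


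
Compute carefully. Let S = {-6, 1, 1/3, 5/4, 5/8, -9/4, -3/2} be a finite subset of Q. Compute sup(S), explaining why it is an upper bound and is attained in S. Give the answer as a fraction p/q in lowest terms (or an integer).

S is finite, so sup(S) = max(S).
Sorted decreasing:
5/4, 1, 5/8, 1/3, -3/2, -9/4, -6
The extremum is 5/4.
For every x in S, x <= 5/4. And 5/4 is in S, so it is attained.
Therefore sup(S) = 5/4.

5/4


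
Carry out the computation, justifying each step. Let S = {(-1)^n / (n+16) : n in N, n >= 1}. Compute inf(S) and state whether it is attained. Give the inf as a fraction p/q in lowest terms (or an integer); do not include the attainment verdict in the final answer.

Analysis:
- Values: -1/17, 1/18, -1/19, 1/20, -1/21, ...
- Positive terms (even n): 1/(2+16), 1/(4+16), ... decreasing -> max = 1/18 (n=2).
- Negative terms (odd n): -1/(1+16), -1/(3+16), ... increasing -> min = -1/17 (n=1).
- So sup = 1/18 (attained at n=2); inf = -1/17 (attained at n=1).
Conclusion: inf(S) = -1/17, attained in S.

-1/17


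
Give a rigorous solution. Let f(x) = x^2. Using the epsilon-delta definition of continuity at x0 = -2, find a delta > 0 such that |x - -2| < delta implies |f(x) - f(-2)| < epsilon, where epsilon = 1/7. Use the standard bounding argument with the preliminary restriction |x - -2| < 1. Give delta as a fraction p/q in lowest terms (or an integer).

Factor: |x^2 - (-2)^2| = |x - -2| * |x + -2|.
Impose |x - -2| < 1 first. Then |x + -2| = |(x - -2) + 2*(-2)| <= |x - -2| + 2*|-2| < 1 + 4 = 5.
So |x^2 - (-2)^2| < delta * 5.
We need delta * 5 <= 1/7, i.e. delta <= 1/7/5 = 1/35.
Since 1/35 < 1, this is tighter than 1; take delta = 1/35.
So delta = 1/35 works.

1/35


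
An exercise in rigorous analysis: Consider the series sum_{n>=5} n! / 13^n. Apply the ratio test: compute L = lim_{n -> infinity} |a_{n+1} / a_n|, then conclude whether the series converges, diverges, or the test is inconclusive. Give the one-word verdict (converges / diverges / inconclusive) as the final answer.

Let a_n denote the general term. Form the ratio a_{n+1}/a_n and simplify:
a_{n+1}/a_n = n/13 + 1/13
Take the limit as n -> infinity: L = infinity.
Since L = infinity > 1 (or L = infinity), the ratio test implies the series diverges.

diverges


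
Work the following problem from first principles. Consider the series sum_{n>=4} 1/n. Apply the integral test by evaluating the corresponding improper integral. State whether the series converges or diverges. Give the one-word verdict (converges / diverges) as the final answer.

Let f(x) = 1/x. Then f is positive, continuous, and decreasing on [4, infinity), so the integral test applies.
Compute the improper integral int_{4}^infinity f(x) dx:
  antiderivative F(x) = log(x).
  As x -> infinity, log(x) -> infinity.
  So int = infinity - log(4) = infinity. By the integral test, the series diverges.

diverges


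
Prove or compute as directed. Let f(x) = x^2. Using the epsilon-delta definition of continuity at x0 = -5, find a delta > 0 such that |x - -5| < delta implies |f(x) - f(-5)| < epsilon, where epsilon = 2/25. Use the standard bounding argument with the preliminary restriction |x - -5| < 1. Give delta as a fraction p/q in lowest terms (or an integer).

Factor: |x^2 - (-5)^2| = |x - -5| * |x + -5|.
Impose |x - -5| < 1 first. Then |x + -5| = |(x - -5) + 2*(-5)| <= |x - -5| + 2*|-5| < 1 + 10 = 11.
So |x^2 - (-5)^2| < delta * 11.
We need delta * 11 <= 2/25, i.e. delta <= 2/25/11 = 2/275.
Since 2/275 < 1, this is tighter than 1; take delta = 2/275.
So delta = 2/275 works.

2/275


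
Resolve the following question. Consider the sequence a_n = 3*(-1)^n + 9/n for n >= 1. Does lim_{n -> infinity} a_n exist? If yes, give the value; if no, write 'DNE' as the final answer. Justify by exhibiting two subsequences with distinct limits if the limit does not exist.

Examine the behaviour of a_n along subsequences.
a_{2k} = 3 + 9/(2k) -> 3. a_{2k+1} = -3 + 9/(2k+1) -> -3.
Since these two subsequential limits are 3 and -3, distinct, the full sequence cannot converge (a convergent sequence has all subsequences tending to the same limit). So lim a_n does not exist.

DNE


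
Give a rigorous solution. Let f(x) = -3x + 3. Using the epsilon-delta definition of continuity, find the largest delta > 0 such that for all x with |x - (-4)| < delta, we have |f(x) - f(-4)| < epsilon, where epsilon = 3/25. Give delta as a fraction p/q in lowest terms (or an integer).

We compute f(-4) = -3*(-4) + 3 = 15.
|f(x) - f(-4)| = |-3x + 3 - (15)| = |-3(x - (-4))| = 3|x - (-4)|.
We need 3|x - (-4)| < 3/25, i.e. |x - (-4)| < 3/25 / 3 = 1/25.
So any delta <= 1/25 works. Conversely, if delta > 1/25, then x = -4 + 1/25 satisfies |x - (-4)| = 1/25 < delta but |f(x) - f(-4)| = 3 * 1/25 = 3/25, which is not < 3/25; so no larger delta works.
Hence the largest such delta is 1/25.

1/25


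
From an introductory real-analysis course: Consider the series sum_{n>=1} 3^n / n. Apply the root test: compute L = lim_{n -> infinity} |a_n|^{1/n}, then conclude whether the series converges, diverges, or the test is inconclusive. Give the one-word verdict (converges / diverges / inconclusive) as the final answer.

Let a_n denote the general term. Form |a_n|^(1/n) and simplify:
|a_n|^(1/n) = 3/n^(1/n)
Take the limit as n -> infinity: L = 3.
Since L = 3 > 1, the root test implies divergence.

diverges


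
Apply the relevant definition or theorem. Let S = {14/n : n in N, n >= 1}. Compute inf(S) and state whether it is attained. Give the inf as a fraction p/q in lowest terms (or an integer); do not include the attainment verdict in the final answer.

Analysis:
- Values: 14, 7, 14/3, 7/2, ... strictly decreasing.
- The maximum is 14 (n=1); sup = 14 (attained).
- The set is bounded below by 0; 14/n -> 0 so 0 is the greatest lower bound.
- 0 is not in the set, so inf = 0 is not attained.
Conclusion: inf(S) = 0, not attained in S.

0


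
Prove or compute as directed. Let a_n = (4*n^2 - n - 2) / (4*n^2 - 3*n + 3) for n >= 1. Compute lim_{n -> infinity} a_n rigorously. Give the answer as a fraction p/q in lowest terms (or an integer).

Divide numerator and denominator by n^2, the highest power:
numerator / n^2 = 4 - 1/n - 2/n^2
denominator / n^2 = 4 - 3/n + 3/n^2
As n -> infinity, all terms of the form c/n^k (k >= 1) tend to 0.
So numerator / n^2 -> 4 and denominator / n^2 -> 4.
Therefore lim a_n = 1.

1


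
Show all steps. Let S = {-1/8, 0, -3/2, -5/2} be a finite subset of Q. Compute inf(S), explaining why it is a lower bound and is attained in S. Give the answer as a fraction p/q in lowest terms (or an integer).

S is finite, so inf(S) = min(S).
Sorted increasing:
-5/2, -3/2, -1/8, 0
The extremum is -5/2.
For every x in S, x >= -5/2. And -5/2 is in S, so it is attained.
Therefore inf(S) = -5/2.

-5/2


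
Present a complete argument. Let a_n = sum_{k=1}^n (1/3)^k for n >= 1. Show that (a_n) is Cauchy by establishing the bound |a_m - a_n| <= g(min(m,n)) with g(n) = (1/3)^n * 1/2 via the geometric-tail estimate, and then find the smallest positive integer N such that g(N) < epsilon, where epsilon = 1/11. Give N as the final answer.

For m > n >= 1: |a_m - a_n| = sum_{k=n+1}^m (1/3)^k < sum_{k=n+1}^infinity (1/3)^k = (1/3)^(n+1) / (1 - 1/3) = (1/3)^n * (1/3) * (3/2) = (1/3)^n * 1/2.
So g(n) = (1/3)^n / 2. Since g(n) -> 0, (a_n) is Cauchy.
Now solve g(N) < 1/11: (1/3)^N / 2 < 1/11 <=> 3^N > 1 / (2 * 1/11) = 11/2.
Check powers of 3: 3^1 = 3 <= 11/2, 3^2 = 9 > 11/2.
So the smallest such N is 2. Check: g(2) = 1/(2 * 9) = 1/18 < 1/11.

2


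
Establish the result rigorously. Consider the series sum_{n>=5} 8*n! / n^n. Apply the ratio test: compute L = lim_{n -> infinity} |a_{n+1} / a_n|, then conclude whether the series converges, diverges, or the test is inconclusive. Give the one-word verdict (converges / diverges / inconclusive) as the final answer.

Let a_n denote the general term. Form the ratio a_{n+1}/a_n and simplify:
a_{n+1}/a_n = (n/(n + 1))^n
Take the limit as n -> infinity: L = exp(-1).
Since L = exp(-1) < 1, the ratio test implies the series converges.

converges


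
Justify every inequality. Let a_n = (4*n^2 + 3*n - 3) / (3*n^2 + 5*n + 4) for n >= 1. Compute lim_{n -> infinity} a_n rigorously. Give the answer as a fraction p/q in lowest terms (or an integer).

Divide numerator and denominator by n^2, the highest power:
numerator / n^2 = 4 + 3/n - 3/n^2
denominator / n^2 = 3 + 5/n + 4/n^2
As n -> infinity, all terms of the form c/n^k (k >= 1) tend to 0.
So numerator / n^2 -> 4 and denominator / n^2 -> 3.
Therefore lim a_n = 4/3.

4/3


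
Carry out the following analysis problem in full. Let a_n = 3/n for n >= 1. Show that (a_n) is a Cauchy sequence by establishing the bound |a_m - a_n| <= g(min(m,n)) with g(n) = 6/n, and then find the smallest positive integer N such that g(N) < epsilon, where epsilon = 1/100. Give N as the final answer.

For any m, n >= 1, by the triangle inequality:
|a_m - a_n| = |3/m - 3/n| <= 3*1/m + 3*1/n <= 6/min(m,n).
So g(n) = 6/n bounds the Cauchy difference. Since g(n) -> 0, (a_n) is Cauchy.
Now solve g(N) < 1/100: 6/N < 1/100 <=> N > 6 / (1/100) = 600.
The smallest integer strictly greater than 600 is N = 601.
Check: g(601) = 6/601 = 6/601 < 1/100; g(600) = 1/100 >= 1/100. So N = 601.

601


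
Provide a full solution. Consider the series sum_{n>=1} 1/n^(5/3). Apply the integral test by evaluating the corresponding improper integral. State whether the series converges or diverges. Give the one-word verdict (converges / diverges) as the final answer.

Let f(x) = x^(-5/3). Then f is positive, continuous, and decreasing on [1, infinity), so the integral test applies.
Compute the improper integral int_{1}^infinity f(x) dx:
  antiderivative F(x) = -3/(2*x^(2/3)).
  As x -> infinity, F(x) -> 0 (since p = 5/3 > 1).
  So int = F(infinity) - F(1) = 0 - (-3/2) = 3/2.
  Finite, so by the integral test, the series converges.

converges


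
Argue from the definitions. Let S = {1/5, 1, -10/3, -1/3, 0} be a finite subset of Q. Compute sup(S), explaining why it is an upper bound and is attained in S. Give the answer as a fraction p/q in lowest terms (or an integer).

S is finite, so sup(S) = max(S).
Sorted decreasing:
1, 1/5, 0, -1/3, -10/3
The extremum is 1.
For every x in S, x <= 1. And 1 is in S, so it is attained.
Therefore sup(S) = 1.

1


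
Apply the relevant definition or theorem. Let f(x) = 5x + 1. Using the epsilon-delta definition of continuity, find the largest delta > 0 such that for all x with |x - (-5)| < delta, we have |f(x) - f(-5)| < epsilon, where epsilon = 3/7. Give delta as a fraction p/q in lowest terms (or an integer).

We compute f(-5) = 5*(-5) + 1 = -24.
|f(x) - f(-5)| = |5x + 1 - (-24)| = |5(x - (-5))| = 5|x - (-5)|.
We need 5|x - (-5)| < 3/7, i.e. |x - (-5)| < 3/7 / 5 = 3/35.
So any delta <= 3/35 works. Conversely, if delta > 3/35, then x = -5 + 3/35 satisfies |x - (-5)| = 3/35 < delta but |f(x) - f(-5)| = 5 * 3/35 = 3/7, which is not < 3/7; so no larger delta works.
Hence the largest such delta is 3/35.

3/35


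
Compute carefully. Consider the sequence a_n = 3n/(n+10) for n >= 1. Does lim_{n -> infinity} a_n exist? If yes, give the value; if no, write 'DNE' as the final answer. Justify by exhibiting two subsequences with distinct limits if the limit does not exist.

Examine the behaviour of a_n along subsequences.
Even-n subsequence a_{2k} = 3(2k)/(2k+10) -> 3. Odd-n subsequence a_{2k+1} = 3(2k+1)/(2k+11) -> 3. Both tend to 3, which suggests the limit is 3; verify directly.
|a_n - 3| = |3n - 3(n+10)| / (n+10) = 30/(n+10) < 30/n for every n >= 1.
Given epsilon > 0, choose a positive integer N > 30/epsilon. Then for all n >= N, |a_n - 3| < 30/n <= 30/N < epsilon.
So by the definition of the limit, lim a_n exists and equals 3.

3


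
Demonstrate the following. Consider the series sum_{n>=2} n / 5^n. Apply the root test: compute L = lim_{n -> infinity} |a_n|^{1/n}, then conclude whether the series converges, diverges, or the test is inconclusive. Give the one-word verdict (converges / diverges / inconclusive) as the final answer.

Let a_n denote the general term. Form |a_n|^(1/n) and simplify:
|a_n|^(1/n) = n^(1/n)/5
Take the limit as n -> infinity: L = 1/5.
Since L = 1/5 < 1, the root test implies convergence.

converges


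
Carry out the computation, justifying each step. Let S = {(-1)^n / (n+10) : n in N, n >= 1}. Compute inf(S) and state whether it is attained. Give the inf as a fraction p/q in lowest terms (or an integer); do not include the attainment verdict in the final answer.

Analysis:
- Values: -1/11, 1/12, -1/13, 1/14, -1/15, ...
- Positive terms (even n): 1/(2+10), 1/(4+10), ... decreasing -> max = 1/12 (n=2).
- Negative terms (odd n): -1/(1+10), -1/(3+10), ... increasing -> min = -1/11 (n=1).
- So sup = 1/12 (attained at n=2); inf = -1/11 (attained at n=1).
Conclusion: inf(S) = -1/11, attained in S.

-1/11


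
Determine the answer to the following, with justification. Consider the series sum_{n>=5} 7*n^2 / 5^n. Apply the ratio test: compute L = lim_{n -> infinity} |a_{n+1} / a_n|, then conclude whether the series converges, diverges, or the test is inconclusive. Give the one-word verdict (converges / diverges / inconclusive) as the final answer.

Let a_n denote the general term. Form the ratio a_{n+1}/a_n and simplify:
a_{n+1}/a_n = (n + 1)^2/(5*n^2)
Take the limit as n -> infinity: L = 1/5.
Since L = 1/5 < 1, the ratio test implies the series converges.

converges


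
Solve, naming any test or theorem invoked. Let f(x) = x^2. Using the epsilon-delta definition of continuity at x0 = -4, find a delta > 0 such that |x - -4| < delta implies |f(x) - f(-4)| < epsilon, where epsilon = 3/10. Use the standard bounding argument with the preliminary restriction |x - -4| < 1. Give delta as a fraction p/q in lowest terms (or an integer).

Factor: |x^2 - (-4)^2| = |x - -4| * |x + -4|.
Impose |x - -4| < 1 first. Then |x + -4| = |(x - -4) + 2*(-4)| <= |x - -4| + 2*|-4| < 1 + 8 = 9.
So |x^2 - (-4)^2| < delta * 9.
We need delta * 9 <= 3/10, i.e. delta <= 3/10/9 = 1/30.
Since 1/30 < 1, this is tighter than 1; take delta = 1/30.
So delta = 1/30 works.

1/30


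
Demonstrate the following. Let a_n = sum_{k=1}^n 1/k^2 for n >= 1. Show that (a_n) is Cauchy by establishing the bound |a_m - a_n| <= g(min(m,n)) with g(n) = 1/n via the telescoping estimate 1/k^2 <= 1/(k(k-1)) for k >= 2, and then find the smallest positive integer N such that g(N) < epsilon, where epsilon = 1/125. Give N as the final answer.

For m > n >= 1: |a_m - a_n| = sum_{k=n+1}^m 1/k^2.
Use 1/k^2 <= 1/(k(k-1)) = 1/(k-1) - 1/k for k >= 2:
sum_{k=n+1}^m 1/k^2 <= sum_{k=n+1}^m (1/(k-1) - 1/k) = 1/n - 1/m <= 1/n.
By symmetry the same bound holds with n,m swapped, so |a_m - a_n| <= 1/min(m,n) = g(min(m,n)). Since g(n) -> 0, (a_n) is Cauchy.
Now solve g(N) < 1/125: 1/N < 1/125 <=> N > 1/(1/125) = 125.
The smallest integer strictly greater than 125 is N = 126.
Check: g(126) = 1/126 < 1/125; g(125) = 1/125 >= 1/125. So N = 126.

126


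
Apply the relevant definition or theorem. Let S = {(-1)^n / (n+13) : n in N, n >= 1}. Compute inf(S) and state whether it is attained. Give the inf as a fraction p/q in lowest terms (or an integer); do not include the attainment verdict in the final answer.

Analysis:
- Values: -1/14, 1/15, -1/16, 1/17, -1/18, ...
- Positive terms (even n): 1/(2+13), 1/(4+13), ... decreasing -> max = 1/15 (n=2).
- Negative terms (odd n): -1/(1+13), -1/(3+13), ... increasing -> min = -1/14 (n=1).
- So sup = 1/15 (attained at n=2); inf = -1/14 (attained at n=1).
Conclusion: inf(S) = -1/14, attained in S.

-1/14


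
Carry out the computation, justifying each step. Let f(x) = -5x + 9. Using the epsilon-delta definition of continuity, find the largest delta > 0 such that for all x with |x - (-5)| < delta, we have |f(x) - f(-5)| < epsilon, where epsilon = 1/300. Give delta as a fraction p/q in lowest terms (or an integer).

We compute f(-5) = -5*(-5) + 9 = 34.
|f(x) - f(-5)| = |-5x + 9 - (34)| = |-5(x - (-5))| = 5|x - (-5)|.
We need 5|x - (-5)| < 1/300, i.e. |x - (-5)| < 1/300 / 5 = 1/1500.
So any delta <= 1/1500 works. Conversely, if delta > 1/1500, then x = -5 + 1/1500 satisfies |x - (-5)| = 1/1500 < delta but |f(x) - f(-5)| = 5 * 1/1500 = 1/300, which is not < 1/300; so no larger delta works.
Hence the largest such delta is 1/1500.

1/1500


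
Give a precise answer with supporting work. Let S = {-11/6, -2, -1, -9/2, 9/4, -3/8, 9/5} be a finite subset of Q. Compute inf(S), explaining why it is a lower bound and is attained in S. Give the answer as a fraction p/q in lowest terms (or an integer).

S is finite, so inf(S) = min(S).
Sorted increasing:
-9/2, -2, -11/6, -1, -3/8, 9/5, 9/4
The extremum is -9/2.
For every x in S, x >= -9/2. And -9/2 is in S, so it is attained.
Therefore inf(S) = -9/2.

-9/2


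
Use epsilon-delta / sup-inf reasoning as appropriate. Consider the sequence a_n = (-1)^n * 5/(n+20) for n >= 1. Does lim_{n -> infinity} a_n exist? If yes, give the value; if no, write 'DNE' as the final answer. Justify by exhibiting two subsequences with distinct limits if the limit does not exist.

Examine the behaviour of a_n along subsequences.
Even-n subsequence a_{2k} = 5/(2k+20) -> 0. Odd-n subsequence a_{2k+1} = -5/(2k+21) -> 0. Both tend to 0, which suggests the limit is 0; verify directly.
|a_n - 0| = 5/(n+20) < 5/n for every n >= 1.
Given epsilon > 0, choose a positive integer N > 5/epsilon. Then for all n >= N, |a_n| < 5/n <= 5/N < epsilon.
So by the definition of the limit, lim a_n exists and equals 0.

0


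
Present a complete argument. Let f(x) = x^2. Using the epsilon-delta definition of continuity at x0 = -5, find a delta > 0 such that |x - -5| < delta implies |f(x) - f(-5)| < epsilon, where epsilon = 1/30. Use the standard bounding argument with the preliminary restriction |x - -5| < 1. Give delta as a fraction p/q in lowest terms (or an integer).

Factor: |x^2 - (-5)^2| = |x - -5| * |x + -5|.
Impose |x - -5| < 1 first. Then |x + -5| = |(x - -5) + 2*(-5)| <= |x - -5| + 2*|-5| < 1 + 10 = 11.
So |x^2 - (-5)^2| < delta * 11.
We need delta * 11 <= 1/30, i.e. delta <= 1/30/11 = 1/330.
Since 1/330 < 1, this is tighter than 1; take delta = 1/330.
So delta = 1/330 works.

1/330


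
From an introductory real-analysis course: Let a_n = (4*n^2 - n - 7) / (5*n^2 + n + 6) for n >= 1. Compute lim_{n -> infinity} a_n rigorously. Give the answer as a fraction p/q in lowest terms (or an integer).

Divide numerator and denominator by n^2, the highest power:
numerator / n^2 = 4 - 1/n - 7/n^2
denominator / n^2 = 5 + 1/n + 6/n^2
As n -> infinity, all terms of the form c/n^k (k >= 1) tend to 0.
So numerator / n^2 -> 4 and denominator / n^2 -> 5.
Therefore lim a_n = 4/5.

4/5


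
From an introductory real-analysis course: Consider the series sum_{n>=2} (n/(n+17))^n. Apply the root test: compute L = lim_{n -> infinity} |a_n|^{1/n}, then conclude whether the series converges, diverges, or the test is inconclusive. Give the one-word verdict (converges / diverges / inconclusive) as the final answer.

Let a_n denote the general term. Form |a_n|^(1/n) and simplify:
|a_n|^(1/n) = n/(n + 17)
Take the limit as n -> infinity: L = 1.
Since L = 1, the root test is inconclusive. (In fact a_n = (n/(n+17))^n -> e^(-17) != 0, so the nth-term test shows divergence; but the root test itself gives no conclusion.)

inconclusive


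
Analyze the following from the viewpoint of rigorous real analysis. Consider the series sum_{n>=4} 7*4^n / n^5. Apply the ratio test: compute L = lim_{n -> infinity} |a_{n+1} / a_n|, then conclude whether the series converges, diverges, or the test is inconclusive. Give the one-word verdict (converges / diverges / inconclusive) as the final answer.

Let a_n denote the general term. Form the ratio a_{n+1}/a_n and simplify:
a_{n+1}/a_n = 4*n^5/(n + 1)^5
Take the limit as n -> infinity: L = 4.
Since L = 4 > 1 (or L = infinity), the ratio test implies the series diverges.

diverges


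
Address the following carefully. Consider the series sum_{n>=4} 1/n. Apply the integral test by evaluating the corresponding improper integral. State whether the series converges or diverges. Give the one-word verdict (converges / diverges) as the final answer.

Let f(x) = 1/x. Then f is positive, continuous, and decreasing on [4, infinity), so the integral test applies.
Compute the improper integral int_{4}^infinity f(x) dx:
  antiderivative F(x) = log(x).
  As x -> infinity, log(x) -> infinity.
  So int = infinity - log(4) = infinity. By the integral test, the series diverges.

diverges


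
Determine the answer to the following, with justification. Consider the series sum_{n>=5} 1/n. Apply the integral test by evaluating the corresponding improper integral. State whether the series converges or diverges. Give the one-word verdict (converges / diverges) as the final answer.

Let f(x) = 1/x. Then f is positive, continuous, and decreasing on [5, infinity), so the integral test applies.
Compute the improper integral int_{5}^infinity f(x) dx:
  antiderivative F(x) = log(x).
  As x -> infinity, log(x) -> infinity.
  So int = infinity - log(5) = infinity. By the integral test, the series diverges.

diverges


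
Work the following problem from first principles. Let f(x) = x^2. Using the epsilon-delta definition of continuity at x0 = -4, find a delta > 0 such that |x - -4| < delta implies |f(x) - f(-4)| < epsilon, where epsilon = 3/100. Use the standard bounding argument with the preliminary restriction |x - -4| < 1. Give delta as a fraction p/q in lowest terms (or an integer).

Factor: |x^2 - (-4)^2| = |x - -4| * |x + -4|.
Impose |x - -4| < 1 first. Then |x + -4| = |(x - -4) + 2*(-4)| <= |x - -4| + 2*|-4| < 1 + 8 = 9.
So |x^2 - (-4)^2| < delta * 9.
We need delta * 9 <= 3/100, i.e. delta <= 3/100/9 = 1/300.
Since 1/300 < 1, this is tighter than 1; take delta = 1/300.
So delta = 1/300 works.

1/300


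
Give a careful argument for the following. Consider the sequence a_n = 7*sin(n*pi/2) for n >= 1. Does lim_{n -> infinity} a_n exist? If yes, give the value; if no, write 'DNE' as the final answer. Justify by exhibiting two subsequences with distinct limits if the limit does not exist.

Examine the behaviour of a_n along subsequences.
a_{4k+1} = 7*sin(pi/2 + 2k*pi) = 7 -> 7. a_{4k+3} = 7*sin(3pi/2 + 2k*pi) = -7 -> -7.
Since these two subsequential limits are 7 and -7, distinct, the full sequence cannot converge (a convergent sequence has all subsequences tending to the same limit). So lim a_n does not exist.

DNE


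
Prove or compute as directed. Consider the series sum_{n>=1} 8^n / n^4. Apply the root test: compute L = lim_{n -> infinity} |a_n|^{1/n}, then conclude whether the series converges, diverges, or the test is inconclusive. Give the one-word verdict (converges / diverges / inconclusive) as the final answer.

Let a_n denote the general term. Form |a_n|^(1/n) and simplify:
|a_n|^(1/n) = 8/n^(4/n)
Take the limit as n -> infinity: L = 8.
Since L = 8 > 1, the root test implies divergence.

diverges


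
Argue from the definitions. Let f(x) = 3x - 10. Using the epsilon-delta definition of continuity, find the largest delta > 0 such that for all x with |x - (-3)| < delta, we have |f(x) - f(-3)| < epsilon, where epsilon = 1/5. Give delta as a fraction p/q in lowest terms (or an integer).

We compute f(-3) = 3*(-3) - 10 = -19.
|f(x) - f(-3)| = |3x - 10 - (-19)| = |3(x - (-3))| = 3|x - (-3)|.
We need 3|x - (-3)| < 1/5, i.e. |x - (-3)| < 1/5 / 3 = 1/15.
So any delta <= 1/15 works. Conversely, if delta > 1/15, then x = -3 + 1/15 satisfies |x - (-3)| = 1/15 < delta but |f(x) - f(-3)| = 3 * 1/15 = 1/5, which is not < 1/5; so no larger delta works.
Hence the largest such delta is 1/15.

1/15
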